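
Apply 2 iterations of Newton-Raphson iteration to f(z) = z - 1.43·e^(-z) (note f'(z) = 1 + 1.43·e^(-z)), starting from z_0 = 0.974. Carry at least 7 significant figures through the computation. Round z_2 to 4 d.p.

z_0 = 0.974000: f = 0.434075, f' = 1.539925 → z_1 = 0.974000 - (0.434075)/(1.539925) = 0.692119
z_1 = 0.692119: f = -0.023616, f' = 1.715735 → z_2 = 0.692119 - (-0.023616)/(1.715735) = 0.705884

0.7059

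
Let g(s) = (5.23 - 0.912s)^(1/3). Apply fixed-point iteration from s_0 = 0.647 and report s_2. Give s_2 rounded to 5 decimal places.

1.54792

s_1 = g(0.647000) = 1.667903
s_2 = g(1.667903) = 1.547916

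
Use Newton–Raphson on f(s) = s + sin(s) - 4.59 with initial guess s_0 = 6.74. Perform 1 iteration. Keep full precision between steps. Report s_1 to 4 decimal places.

f'(s) = 1 + cos(s)
s_0 = 6.740000: f = 2.591092, f' = 1.897462 → s_1 = 6.740000 - (2.591092)/(1.897462) = 5.374443

5.3744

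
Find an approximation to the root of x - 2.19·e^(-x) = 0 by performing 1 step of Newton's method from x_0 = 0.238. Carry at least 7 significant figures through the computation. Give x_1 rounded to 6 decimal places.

0.783882

Newton update: x ← x − f(x)/f'(x).
f'(x) = 1 + 2.19·e^(-x)
x_0 = 0.238000: f = -1.488164, f' = 2.726164 → x_1 = 0.238000 - (-1.488164)/(2.726164) = 0.783882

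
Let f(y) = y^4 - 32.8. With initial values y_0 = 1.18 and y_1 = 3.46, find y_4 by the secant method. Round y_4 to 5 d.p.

f(y_0) = -30.861222, f(y_1) = 110.519207
y_2 = 3.460000 - (110.519207)·(3.460000 - 1.180000)/(110.519207 - (-30.861222)) = 1.677690; f(y_2) = -24.877786
y_3 = 1.677690 - (-24.877786)·(1.677690 - 3.460000)/(-24.877786 - (110.519207)) = 2.005171; f(y_3) = -16.633896
y_4 = 2.005171 - (-16.633896)·(2.005171 - 1.677690)/(-16.633896 - (-24.877786)) = 2.665937; f(y_4) = 17.712569

2.66594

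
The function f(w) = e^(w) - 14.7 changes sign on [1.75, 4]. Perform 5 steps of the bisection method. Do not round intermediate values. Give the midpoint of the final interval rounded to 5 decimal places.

f(1.750000) = -8.945397, f(4.000000) = 39.898150 (opposite signs)
step 1: m = 2.875000, f(m) = 3.025424 > 0 → root in [1.750000, 2.875000]
step 2: m = 2.312500, f(m) = -4.600358 < 0 → root in [2.312500, 2.875000]
step 3: m = 2.593750, f(m) = -1.320148 < 0 → root in [2.593750, 2.875000]
step 4: m = 2.734375, f(m) = 0.700115 > 0 → root in [2.593750, 2.734375]
step 5: m = 2.664062, f(m) = -0.345514 < 0 → root in [2.664062, 2.734375]
Midpoint of [2.664062, 2.734375] = 2.699219

2.69922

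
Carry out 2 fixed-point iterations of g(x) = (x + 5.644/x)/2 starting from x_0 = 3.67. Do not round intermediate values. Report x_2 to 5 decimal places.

x_1 = g(3.670000) = 2.603937
x_2 = g(2.603937) = 2.385712

2.38571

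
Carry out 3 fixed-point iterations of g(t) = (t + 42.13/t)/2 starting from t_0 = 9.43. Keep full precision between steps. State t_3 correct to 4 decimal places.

6.4908

t_1 = g(9.430000) = 6.948828
t_2 = g(6.948828) = 6.505860
t_3 = g(6.505860) = 6.490780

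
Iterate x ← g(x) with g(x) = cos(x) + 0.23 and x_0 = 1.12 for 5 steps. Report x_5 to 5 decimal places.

0.80569

x_1 = g(1.120000) = 0.665682
x_2 = g(0.665682) = 1.016495
x_3 = g(1.016495) = 0.756349
x_4 = g(0.756349) = 0.957346
x_5 = g(0.957346) = 0.805692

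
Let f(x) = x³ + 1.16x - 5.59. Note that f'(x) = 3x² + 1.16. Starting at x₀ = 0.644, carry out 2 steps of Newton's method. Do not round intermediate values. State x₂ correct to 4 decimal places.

x_0 = 0.644000: f = -4.575870, f' = 2.404208 → x_1 = 0.644000 - (-4.575870)/(2.404208) = 2.547275
x_1 = 2.547275: f = 13.893122, f' = 20.625836 → x_2 = 2.547275 - (13.893122)/(20.625836) = 1.873697

1.8737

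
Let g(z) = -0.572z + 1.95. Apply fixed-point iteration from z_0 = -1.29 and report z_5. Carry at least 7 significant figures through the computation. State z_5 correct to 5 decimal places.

z_1 = g(-1.290000) = 2.687880
z_2 = g(2.687880) = 0.412533
z_3 = g(0.412533) = 1.714031
z_4 = g(1.714031) = 0.969574
z_5 = g(0.969574) = 1.395404

1.39540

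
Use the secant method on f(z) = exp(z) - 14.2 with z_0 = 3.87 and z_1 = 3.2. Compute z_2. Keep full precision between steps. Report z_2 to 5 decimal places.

f(z_0) = 33.742386, f(z_1) = 10.332530
z_2 = 3.200000 - (10.332530)·(3.200000 - 3.870000)/(10.332530 - (33.742386)) = 2.904279; f(z_2) = 4.052072

2.90428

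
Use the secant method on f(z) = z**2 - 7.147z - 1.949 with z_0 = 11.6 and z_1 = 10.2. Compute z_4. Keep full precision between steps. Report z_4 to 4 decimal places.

f(z_0) = 49.705800, f(z_1) = 29.191600
z_2 = 10.200000 - (29.191600)·(10.200000 - 11.600000)/(29.191600 - (49.705800)) = 8.207807; f(z_2) = 6.757902
z_3 = 8.207807 - (6.757902)·(8.207807 - 10.200000)/(6.757902 - (29.191600)) = 7.607681; f(z_3) = 1.555717
z_4 = 7.607681 - (1.555717)·(7.607681 - 8.207807)/(1.555717 - (6.757902)) = 7.428213; f(z_4) = 0.139912

7.4282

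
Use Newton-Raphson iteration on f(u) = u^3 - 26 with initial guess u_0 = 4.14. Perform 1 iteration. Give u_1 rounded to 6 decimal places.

3.265652

f'(u) = 3u^2
u_0 = 4.140000: f = 44.957944, f' = 51.418800 → u_1 = 4.140000 - (44.957944)/(51.418800) = 3.265652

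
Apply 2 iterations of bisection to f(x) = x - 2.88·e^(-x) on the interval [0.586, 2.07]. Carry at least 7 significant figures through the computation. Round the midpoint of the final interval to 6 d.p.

1.142500

f(0.586000) = -1.016861, f(2.070000) = 1.706585 (opposite signs)
step 1: m = 1.328000, f(m) = 0.564781 > 0 → root in [0.586000, 1.328000]
step 2: m = 0.957000, f(m) = -0.149045 < 0 → root in [0.957000, 1.328000]
Midpoint of [0.957000, 1.328000] = 1.142500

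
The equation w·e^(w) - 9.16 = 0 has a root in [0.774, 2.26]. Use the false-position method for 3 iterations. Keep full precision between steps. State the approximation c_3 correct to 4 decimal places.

1.6458

f(0.774000) = -7.481641, f(2.260000) = 12.497782
step 1: c = 1.330458, f(c) = -4.127172 < 0 → new bracket [1.330458, 2.260000]
step 2: c = 1.561219, f(c) = -1.721380 < 0 → new bracket [1.561219, 2.260000]
step 3: c = 1.645814, f(c) = -0.626084 < 0 → new bracket [1.645814, 2.260000]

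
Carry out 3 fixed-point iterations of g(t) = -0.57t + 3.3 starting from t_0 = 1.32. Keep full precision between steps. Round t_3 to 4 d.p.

t_1 = g(1.320000) = 2.547600
t_2 = g(2.547600) = 1.847868
t_3 = g(1.847868) = 2.246715

2.2467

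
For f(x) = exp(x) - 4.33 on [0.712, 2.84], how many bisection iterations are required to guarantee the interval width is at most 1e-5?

18

Initial width b − a = 2.84 − 0.712 = 2.128000.
After n steps the width is (b−a)/2^n; need (b−a)/2^n ≤ 1e-5.
So n ≥ log₂(2.128000/1e-5) = log₂(212800.0000) ≈ 17.6991.
Hence n = 18.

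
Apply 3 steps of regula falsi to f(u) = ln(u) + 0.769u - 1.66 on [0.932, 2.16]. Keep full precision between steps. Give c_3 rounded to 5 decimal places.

1.57188

f(0.932000) = -1.013714, f(2.160000) = 0.771148
step 1: c = 1.629444, f(c) = 0.081281 > 0 → new bracket [0.932000, 1.629444]
step 2: c = 1.577673, f(c) = 0.009181 > 0 → new bracket [0.932000, 1.577673]
step 3: c = 1.571877, f(c) = 0.001044 > 0 → new bracket [0.932000, 1.571877]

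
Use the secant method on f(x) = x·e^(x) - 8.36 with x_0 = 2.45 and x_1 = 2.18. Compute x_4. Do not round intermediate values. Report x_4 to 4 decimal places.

1.6429

f(x_0) = 20.031449, f(x_1) = 10.924948
x_2 = 2.180000 - (10.924948)·(2.180000 - 2.450000)/(10.924948 - (20.031449)) = 1.856085; f(x_2) = 3.516407
x_3 = 1.856085 - (3.516407)·(1.856085 - 2.180000)/(3.516407 - (10.924948)) = 1.702341; f(x_3) = 0.980360
x_4 = 1.702341 - (0.980360)·(1.702341 - 1.856085)/(0.980360 - (3.516407)) = 1.642908; f(x_4) = 0.134132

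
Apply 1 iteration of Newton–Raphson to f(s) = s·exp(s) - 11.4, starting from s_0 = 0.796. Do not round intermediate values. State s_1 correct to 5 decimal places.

f'(s) = (s + 1)·exp(s)
s_0 = 0.796000: f = -9.635541, f' = 3.981115 → s_1 = 0.796000 - (-9.635541)/(3.981115) = 3.216312

3.21631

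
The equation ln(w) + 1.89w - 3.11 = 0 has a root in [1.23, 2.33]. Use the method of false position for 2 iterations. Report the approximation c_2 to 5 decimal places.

1.44953

False-position update: c = (a·f(b) − b·f(a))/(f(b) − f(a)); replace the endpoint whose sign matches f(c).
f(1.230000) = -0.578286, f(2.330000) = 2.139568
step 1: c = 1.464050, f(c) = 0.038262 > 0 → new bracket [1.230000, 1.464050]
step 2: c = 1.449526, f(c) = 0.000840 > 0 → new bracket [1.230000, 1.449526]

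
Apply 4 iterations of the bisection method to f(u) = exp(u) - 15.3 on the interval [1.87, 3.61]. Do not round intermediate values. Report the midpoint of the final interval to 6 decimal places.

f(1.870000) = -8.811704, f(3.610000) = 21.666053 (opposite signs)
step 1: m = 2.740000, f(m) = 0.186985 > 0 → root in [1.870000, 2.740000]
step 2: m = 2.305000, f(m) = -5.275822 < 0 → root in [2.305000, 2.740000]
step 3: m = 2.522500, f(m) = -2.840293 < 0 → root in [2.522500, 2.740000]
step 4: m = 2.631250, f(m) = -1.408877 < 0 → root in [2.631250, 2.740000]
Midpoint of [2.631250, 2.740000] = 2.685625

2.685625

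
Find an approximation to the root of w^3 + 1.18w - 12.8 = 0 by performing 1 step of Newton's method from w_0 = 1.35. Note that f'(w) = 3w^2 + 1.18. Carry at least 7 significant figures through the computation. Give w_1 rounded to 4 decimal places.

2.6658

w_0 = 1.350000: f = -8.746625, f' = 6.647500 → w_1 = 1.350000 - (-8.746625)/(6.647500) = 2.665777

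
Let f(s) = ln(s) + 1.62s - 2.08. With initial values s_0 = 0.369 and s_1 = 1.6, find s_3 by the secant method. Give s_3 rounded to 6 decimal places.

Secant update: s_(k+1) = s_k − f(s_k)·(s_k − s_(k-1))/(f(s_k) − f(s_(k-1))).
f(s_0) = -2.479179, f(s_1) = 0.982004
s_2 = 1.600000 - (0.982004)·(1.600000 - 0.369000)/(0.982004 - (-2.479179)) = 1.250742; f(s_2) = 0.169938
s_3 = 1.250742 - (0.169938)·(1.250742 - 1.600000)/(0.169938 - (0.982004)) = 1.177654; f(s_3) = -0.008677

1.177654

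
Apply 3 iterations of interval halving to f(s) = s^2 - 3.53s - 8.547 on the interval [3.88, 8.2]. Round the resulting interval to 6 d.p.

[4.960000, 5.500000]

f(3.880000) = -7.189000, f(8.200000) = 29.747000 (opposite signs)
step 1: m = 6.040000, f(m) = 6.613400 > 0 → root in [3.880000, 6.040000]
step 2: m = 4.960000, f(m) = -1.454200 < 0 → root in [4.960000, 6.040000]
step 3: m = 5.500000, f(m) = 2.288000 > 0 → root in [4.960000, 5.500000]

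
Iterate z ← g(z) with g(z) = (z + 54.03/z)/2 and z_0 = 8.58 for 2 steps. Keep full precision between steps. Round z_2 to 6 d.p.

z_1 = g(8.580000) = 7.438601
z_2 = g(7.438601) = 7.351032

7.351032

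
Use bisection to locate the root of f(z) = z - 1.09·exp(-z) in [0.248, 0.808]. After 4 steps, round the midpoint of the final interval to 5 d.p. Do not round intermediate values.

0.61550

f(0.248000) = -0.602592, f(0.808000) = 0.322134 (opposite signs)
step 1: m = 0.528000, f(m) = -0.114864 < 0 → root in [0.528000, 0.808000]
step 2: m = 0.668000, f(m) = 0.109121 > 0 → root in [0.528000, 0.668000]
step 3: m = 0.598000, f(m) = -0.001402 < 0 → root in [0.598000, 0.668000]
step 4: m = 0.633000, f(m) = 0.054214 > 0 → root in [0.598000, 0.633000]
Midpoint of [0.598000, 0.633000] = 0.615500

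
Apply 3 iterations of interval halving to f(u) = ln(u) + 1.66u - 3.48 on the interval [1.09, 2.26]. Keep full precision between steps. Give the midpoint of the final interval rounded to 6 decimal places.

f(1.090000) = -1.584422, f(2.260000) = 1.086965 (opposite signs)
step 1: m = 1.675000, f(m) = -0.183687 < 0 → root in [1.675000, 2.260000]
step 2: m = 1.967500, f(m) = 0.462814 > 0 → root in [1.675000, 1.967500]
step 3: m = 1.821250, f(m) = 0.142798 > 0 → root in [1.675000, 1.821250]
Midpoint of [1.675000, 1.821250] = 1.748125

1.748125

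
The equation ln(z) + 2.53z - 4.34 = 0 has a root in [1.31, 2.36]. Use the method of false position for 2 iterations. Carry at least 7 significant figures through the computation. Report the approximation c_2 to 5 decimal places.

1.54396

f(1.310000) = -0.755673, f(2.360000) = 2.489462
step 1: c = 1.554507, f(c) = 0.034060 > 0 → new bracket [1.310000, 1.554507]
step 2: c = 1.543961, f(c) = 0.000574 > 0 → new bracket [1.310000, 1.543961]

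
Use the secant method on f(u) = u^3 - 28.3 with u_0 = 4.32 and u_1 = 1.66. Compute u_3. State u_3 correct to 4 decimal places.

3.4727

Secant update: u_(k+1) = u_k − f(u_k)·(u_k − u_(k-1))/(f(u_k) − f(u_(k-1))).
f(u_0) = 52.321568, f(u_1) = -23.725704
u_2 = 1.660000 - (-23.725704)·(1.660000 - 4.320000)/(-23.725704 - (52.321568)) = 2.489883; f(u_2) = -12.863919
u_3 = 2.489883 - (-12.863919)·(2.489883 - 1.660000)/(-12.863919 - (-23.725704)) = 3.472738; f(u_3) = 13.580899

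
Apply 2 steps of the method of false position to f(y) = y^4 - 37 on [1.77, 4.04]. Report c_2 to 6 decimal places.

2.178198

False-position update: c = (a·f(b) − b·f(a))/(f(b) − f(a)); replace the endpoint whose sign matches f(c).
f(1.770000) = -27.184938, f(4.040000) = 229.394627
step 1: c = 2.010509, f(c) = -20.661038 < 0 → new bracket [2.010509, 4.040000]
step 2: c = 2.178198, f(c) = -14.489294 < 0 → new bracket [2.178198, 4.040000]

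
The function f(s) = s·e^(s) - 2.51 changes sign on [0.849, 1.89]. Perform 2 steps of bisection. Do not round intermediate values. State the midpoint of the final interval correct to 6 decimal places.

f(0.849000) = -0.525625, f(1.890000) = 10.000607 (opposite signs)
step 1: m = 1.369500, f(m) = 2.876769 > 0 → root in [0.849000, 1.369500]
step 2: m = 1.109250, f(m) = 0.853339 > 0 → root in [0.849000, 1.109250]
Midpoint of [0.849000, 1.109250] = 0.979125

0.979125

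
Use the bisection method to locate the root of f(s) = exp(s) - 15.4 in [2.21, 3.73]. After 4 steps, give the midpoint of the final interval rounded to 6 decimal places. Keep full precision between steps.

2.732500

f(2.210000) = -6.284284, f(3.730000) = 26.279108 (opposite signs)
step 1: m = 2.970000, f(m) = 4.091920 > 0 → root in [2.210000, 2.970000]
step 2: m = 2.590000, f(m) = -2.070228 < 0 → root in [2.590000, 2.970000]
step 3: m = 2.780000, f(m) = 0.719021 > 0 → root in [2.590000, 2.780000]
step 4: m = 2.685000, f(m) = -0.741799 < 0 → root in [2.685000, 2.780000]
Midpoint of [2.685000, 2.780000] = 2.732500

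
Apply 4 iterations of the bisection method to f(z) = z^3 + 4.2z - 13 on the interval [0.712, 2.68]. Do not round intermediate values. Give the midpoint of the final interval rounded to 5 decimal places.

1.75750

f(0.712000) = -9.648656, f(2.680000) = 17.504832 (opposite signs)
step 1: m = 1.696000, f(m) = -0.998398 < 0 → root in [1.696000, 2.680000]
step 2: m = 2.188000, f(m) = 6.664309 > 0 → root in [1.696000, 2.188000]
step 3: m = 1.942000, f(m) = 2.480389 > 0 → root in [1.696000, 1.942000]
step 4: m = 1.819000, f(m) = 0.658436 > 0 → root in [1.696000, 1.819000]
Midpoint of [1.696000, 1.819000] = 1.757500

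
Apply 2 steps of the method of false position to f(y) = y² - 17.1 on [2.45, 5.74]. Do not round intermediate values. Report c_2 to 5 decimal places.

False-position update: c = (a·f(b) − b·f(a))/(f(b) − f(a)); replace the endpoint whose sign matches f(c).
f(2.450000) = -11.097500, f(5.740000) = 15.847600
step 1: c = 3.805006, f(c) = -2.621929 < 0 → new bracket [3.805006, 5.740000]
step 2: c = 4.079697, f(c) = -0.456070 < 0 → new bracket [4.079697, 5.740000]

4.07970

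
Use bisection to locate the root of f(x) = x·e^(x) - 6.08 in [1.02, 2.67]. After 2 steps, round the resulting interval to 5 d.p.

[1.43250, 1.84500]

f(1.020000) = -3.251341, f(2.670000) = 32.474718 (opposite signs)
step 1: m = 1.845000, f(m) = 5.595344 > 0 → root in [1.020000, 1.845000]
step 2: m = 1.432500, f(m) = -0.079030 < 0 → root in [1.432500, 1.845000]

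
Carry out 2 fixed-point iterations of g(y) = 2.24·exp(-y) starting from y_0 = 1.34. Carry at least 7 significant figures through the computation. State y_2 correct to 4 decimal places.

y_1 = g(1.340000) = 0.586534
y_2 = g(0.586534) = 1.246004

1.2460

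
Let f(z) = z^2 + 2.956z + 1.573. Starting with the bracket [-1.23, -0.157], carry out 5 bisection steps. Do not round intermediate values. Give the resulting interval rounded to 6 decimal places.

f(-1.230000) = -0.549980, f(-0.157000) = 1.133557 (opposite signs)
step 1: m = -0.693500, f(m) = 0.003956 > 0 → root in [-1.230000, -0.693500]
step 2: m = -0.961750, f(m) = -0.344970 < 0 → root in [-0.961750, -0.693500]
step 3: m = -0.827625, f(m) = -0.188496 < 0 → root in [-0.827625, -0.693500]
step 4: m = -0.760563, f(m) = -0.096767 < 0 → root in [-0.760563, -0.693500]
step 5: m = -0.727031, f(m) = -0.047530 < 0 → root in [-0.727031, -0.693500]

[-0.727031, -0.693500]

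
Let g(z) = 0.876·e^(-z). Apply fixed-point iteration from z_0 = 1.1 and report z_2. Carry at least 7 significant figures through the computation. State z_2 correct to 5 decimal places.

z_1 = g(1.100000) = 0.291595
z_2 = g(0.291595) = 0.654434

0.65443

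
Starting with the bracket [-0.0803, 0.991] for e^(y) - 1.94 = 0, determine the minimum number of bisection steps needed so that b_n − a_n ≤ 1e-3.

11

Initial width b − a = 0.991 − -0.0803 = 1.071300.
After n steps the width is (b−a)/2^n; need (b−a)/2^n ≤ 1e-3.
So n ≥ log₂(1.071300/1e-3) = log₂(1071.3000) ≈ 10.0651.
Hence n = 11.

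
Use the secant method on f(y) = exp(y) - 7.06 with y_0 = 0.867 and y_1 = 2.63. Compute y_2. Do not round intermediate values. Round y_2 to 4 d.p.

1.5849

f(y_0) = -4.680239, f(y_1) = 6.813770
y_2 = 2.630000 - (6.813770)·(2.630000 - 0.867000)/(6.813770 - (-4.680239)) = 1.584875; f(y_2) = -2.181319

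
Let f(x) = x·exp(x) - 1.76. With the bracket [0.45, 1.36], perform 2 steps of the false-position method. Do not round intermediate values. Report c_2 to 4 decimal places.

0.7436

f(0.450000) = -1.054260, f(1.360000) = 3.538823
step 1: c = 0.658874, f(c) = -0.486650 < 0 → new bracket [0.658874, 1.360000]
step 2: c = 0.743635, f(c) = -0.195713 < 0 → new bracket [0.743635, 1.360000]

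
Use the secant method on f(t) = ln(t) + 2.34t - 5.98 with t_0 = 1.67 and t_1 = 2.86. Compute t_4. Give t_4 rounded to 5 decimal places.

2.21559

f(t_0) = -1.559376, f(t_1) = 1.763222
t_2 = 2.860000 - (1.763222)·(2.860000 - 1.670000)/(1.763222 - (-1.559376)) = 2.228496; f(t_2) = 0.036008
t_3 = 2.228496 - (0.036008)·(2.228496 - 2.860000)/(0.036008 - (1.763222)) = 2.215331; f(t_3) = -0.000724
t_4 = 2.215331 - (-0.000724)·(2.215331 - 2.228496)/(-0.000724 - (0.036008)) = 2.215590; f(t_4) = 0.000000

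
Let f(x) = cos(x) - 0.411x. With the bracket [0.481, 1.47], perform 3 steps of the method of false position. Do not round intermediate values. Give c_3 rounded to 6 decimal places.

1.101041

False-position update: c = (a·f(b) − b·f(a))/(f(b) − f(a)); replace the endpoint whose sign matches f(c).
f(0.481000) = 0.688842, f(1.470000) = -0.503544
step 1: c = 1.052346, f(c) = 0.063021 > 0 → new bracket [1.052346, 1.470000]
step 2: c = 1.098803, f(c) = 0.003055 > 0 → new bracket [1.098803, 1.470000]
step 3: c = 1.101041, f(c) = 0.000140 > 0 → new bracket [1.101041, 1.470000]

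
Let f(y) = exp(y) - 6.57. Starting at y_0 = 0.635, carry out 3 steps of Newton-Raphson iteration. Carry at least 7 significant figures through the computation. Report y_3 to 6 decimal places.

Newton update: y ← y − f(y)/f'(y).
f'(y) = exp(y)
y_0 = 0.635000: f = -4.682978, f' = 1.887022 → y_1 = 0.635000 - (-4.682978)/(1.887022) = 3.116676
y_1 = 3.116676: f = 16.001232, f' = 22.571232 → y_2 = 3.116676 - (16.001232)/(22.571232) = 2.407755
y_2 = 2.407755: f = 4.538990, f' = 11.108990 → y_3 = 2.407755 - (4.538990)/(11.108990) = 1.999168

1.999168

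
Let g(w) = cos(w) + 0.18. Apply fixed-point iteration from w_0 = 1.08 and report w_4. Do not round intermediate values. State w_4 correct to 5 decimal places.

0.91784

w_1 = g(1.080000) = 0.651328
w_2 = g(0.651328) = 0.975279
w_3 = g(0.975279) = 0.740937
w_4 = g(0.740937) = 0.917836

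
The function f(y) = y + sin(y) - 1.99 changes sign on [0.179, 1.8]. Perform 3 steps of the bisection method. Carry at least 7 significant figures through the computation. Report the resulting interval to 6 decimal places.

[0.989500, 1.192125]

f(0.179000) = -1.632954, f(1.800000) = 0.783848 (opposite signs)
step 1: m = 0.989500, f(m) = -0.164748 < 0 → root in [0.989500, 1.800000]
step 2: m = 1.394750, f(m) = 0.389294 > 0 → root in [0.989500, 1.394750]
step 3: m = 1.192125, f(m) = 0.131282 > 0 → root in [0.989500, 1.192125]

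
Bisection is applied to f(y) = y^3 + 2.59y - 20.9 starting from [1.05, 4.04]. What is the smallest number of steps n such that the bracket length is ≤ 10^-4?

15

Initial width b − a = 4.04 − 1.05 = 2.990000.
After n steps the width is (b−a)/2^n; need (b−a)/2^n ≤ 10^-4.
So n ≥ log₂(2.990000/10^-4) = log₂(29900.0000) ≈ 14.8679.
Hence n = 15.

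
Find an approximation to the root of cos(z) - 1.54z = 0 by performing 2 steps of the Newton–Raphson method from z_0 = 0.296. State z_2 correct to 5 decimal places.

0.55273

Newton update: z ← z − f(z)/f'(z).
f'(z) = -sin(z) - 1.54
z_0 = 0.296000: f = 0.500671, f' = -1.831697 → z_1 = 0.296000 - (0.500671)/(-1.831697) = 0.569337
z_1 = 0.569337: f = -0.034521, f' = -2.079074 → z_2 = 0.569337 - (-0.034521)/(-2.079074) = 0.552733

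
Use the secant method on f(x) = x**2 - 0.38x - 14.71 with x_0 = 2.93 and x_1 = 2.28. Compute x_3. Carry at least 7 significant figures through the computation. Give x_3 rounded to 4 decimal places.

3.9198

f(x_0) = -7.238500, f(x_1) = -10.378000
x_2 = 2.280000 - (-10.378000)·(2.280000 - 2.930000)/(-10.378000 - (-7.238500)) = 4.428654; f(x_2) = 3.220090
x_3 = 4.428654 - (3.220090)·(4.428654 - 2.280000)/(3.220090 - (-10.378000)) = 3.919843; f(x_3) = -0.834370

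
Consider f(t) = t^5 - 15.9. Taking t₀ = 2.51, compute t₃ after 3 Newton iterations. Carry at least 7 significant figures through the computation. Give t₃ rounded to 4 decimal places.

1.7490

Newton update: t ← t − f(t)/f'(t).
f'(t) = 5t⁴
t_0 = 2.510000: f = 83.725063, f' = 198.456300 → t_1 = 2.510000 - (83.725063)/(198.456300) = 2.088118
t_1 = 2.088118: f = 23.798637, f' = 95.058396 → t_2 = 2.088118 - (23.798637)/(95.058396) = 1.837760
t_2 = 1.837760: f = 5.062562, f' = 57.032904 → t_3 = 1.837760 - (5.062562)/(57.032904) = 1.748995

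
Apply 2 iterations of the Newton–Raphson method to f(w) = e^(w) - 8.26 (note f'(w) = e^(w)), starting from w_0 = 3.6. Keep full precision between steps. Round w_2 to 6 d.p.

2.315244

w_0 = 3.600000: f = 28.338234, f' = 36.598234 → w_1 = 3.600000 - (28.338234)/(36.598234) = 2.825694
w_1 = 2.825694: f = 8.612650, f' = 16.872650 → w_2 = 2.825694 - (8.612650)/(16.872650) = 2.315244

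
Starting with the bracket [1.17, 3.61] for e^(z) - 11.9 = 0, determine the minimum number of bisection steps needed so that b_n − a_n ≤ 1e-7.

25

Initial width b − a = 3.61 − 1.17 = 2.440000.
After n steps the width is (b−a)/2^n; need (b−a)/2^n ≤ 1e-7.
So n ≥ log₂(2.440000/1e-7) = log₂(24400000.0000) ≈ 24.5404.
Hence n = 25.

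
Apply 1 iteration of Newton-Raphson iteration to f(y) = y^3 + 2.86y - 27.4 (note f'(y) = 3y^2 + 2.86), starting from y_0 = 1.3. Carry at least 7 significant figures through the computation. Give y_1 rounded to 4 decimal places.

4.0093

Newton update: y ← y − f(y)/f'(y).
y_0 = 1.300000: f = -21.485000, f' = 7.930000 → y_1 = 1.300000 - (-21.485000)/(7.930000) = 4.009332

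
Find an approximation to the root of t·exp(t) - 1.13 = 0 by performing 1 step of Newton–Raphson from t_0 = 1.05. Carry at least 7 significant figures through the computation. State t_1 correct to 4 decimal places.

0.7307

Newton update: t ← t − f(t)/f'(t).
f'(t) = (t + 1)·exp(t)
t_0 = 1.050000: f = 1.870534, f' = 5.858185 → t_1 = 1.050000 - (1.870534)/(5.858185) = 0.730697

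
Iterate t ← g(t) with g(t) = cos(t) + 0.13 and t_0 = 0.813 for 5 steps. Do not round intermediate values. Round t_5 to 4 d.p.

t_1 = g(0.813000) = 0.817322
t_2 = g(0.817322) = 0.814176
t_3 = g(0.814176) = 0.816467
t_4 = g(0.816467) = 0.814800
t_5 = g(0.814800) = 0.816014

0.8160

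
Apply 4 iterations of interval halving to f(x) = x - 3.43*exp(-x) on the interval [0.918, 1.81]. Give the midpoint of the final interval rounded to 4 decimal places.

1.1131

f(0.918000) = -0.451657, f(1.810000) = 1.248666 (opposite signs)
step 1: m = 1.364000, f(m) = 0.487168 > 0 → root in [0.918000, 1.364000]
step 2: m = 1.141000, f(m) = 0.045117 > 0 → root in [0.918000, 1.141000]
step 3: m = 1.029500, f(m) = -0.195646 < 0 → root in [1.029500, 1.141000]
step 4: m = 1.085250, f(m) = -0.073463 < 0 → root in [1.085250, 1.141000]
Midpoint of [1.085250, 1.141000] = 1.113125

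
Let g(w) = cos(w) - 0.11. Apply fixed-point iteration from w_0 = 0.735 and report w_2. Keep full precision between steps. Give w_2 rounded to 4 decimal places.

w_1 = g(0.735000) = 0.631831
w_2 = g(0.631831) = 0.696948

0.6969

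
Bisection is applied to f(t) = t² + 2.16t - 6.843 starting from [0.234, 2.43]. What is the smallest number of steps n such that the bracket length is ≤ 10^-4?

Initial width b − a = 2.43 − 0.234 = 2.196000.
After n steps the width is (b−a)/2^n; need (b−a)/2^n ≤ 10^-4.
So n ≥ log₂(2.196000/10^-4) = log₂(21960.0000) ≈ 14.4226.
Hence n = 15.

15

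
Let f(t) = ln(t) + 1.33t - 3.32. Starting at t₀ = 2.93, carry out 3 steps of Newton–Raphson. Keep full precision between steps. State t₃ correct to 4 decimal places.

1.9819

f'(t) = 1/t + 1.33
t_0 = 2.930000: f = 1.651902, f' = 1.671297 → t_1 = 2.930000 - (1.651902)/(1.671297) = 1.941604
t_1 = 1.941604: f = -0.074151, f' = 1.845038 → t_2 = 1.941604 - (-0.074151)/(1.845038) = 1.981794
t_2 = 1.981794: f = -0.000211, f' = 1.834593 → t_3 = 1.981794 - (-0.000211)/(1.834593) = 1.981909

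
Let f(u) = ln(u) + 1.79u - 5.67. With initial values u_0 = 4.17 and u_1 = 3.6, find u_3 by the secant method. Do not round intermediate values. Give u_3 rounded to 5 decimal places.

2.62869

f(u_0) = 3.222216, f(u_1) = 2.054934
u_2 = 3.600000 - (2.054934)·(3.600000 - 4.170000)/(2.054934 - (3.222216)) = 2.596547; f(u_2) = -0.067997
u_3 = 2.596547 - (-0.067997)·(2.596547 - 3.600000)/(-0.067997 - (2.054934)) = 2.628688; f(u_3) = 0.001836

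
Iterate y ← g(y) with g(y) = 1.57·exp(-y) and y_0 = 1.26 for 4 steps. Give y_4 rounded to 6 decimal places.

0.884104

y_1 = g(1.260000) = 0.445337
y_2 = g(0.445337) = 1.005755
y_3 = g(1.005755) = 0.574256
y_4 = g(0.574256) = 0.884104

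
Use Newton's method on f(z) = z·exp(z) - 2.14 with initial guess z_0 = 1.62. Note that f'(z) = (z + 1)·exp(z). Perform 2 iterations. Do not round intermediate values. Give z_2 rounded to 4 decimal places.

Newton update: z ← z − f(z)/f'(z).
z_0 = 1.620000: f = 6.046006, f' = 13.239097 → z_1 = 1.620000 - (6.046006)/(13.239097) = 1.163322
z_1 = 1.163322: f = 1.583267, f' = 6.923814 → z_2 = 1.163322 - (1.583267)/(6.923814) = 0.934652

0.9347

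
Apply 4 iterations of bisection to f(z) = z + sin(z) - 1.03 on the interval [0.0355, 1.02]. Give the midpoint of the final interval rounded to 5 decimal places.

f(0.035500) = -0.959007, f(1.020000) = 0.842108 (opposite signs)
step 1: m = 0.527750, f(m) = 0.001341 > 0 → root in [0.035500, 0.527750]
step 2: m = 0.281625, f(m) = -0.470458 < 0 → root in [0.281625, 0.527750]
step 3: m = 0.404688, f(m) = -0.231581 < 0 → root in [0.404688, 0.527750]
step 4: m = 0.466219, f(m) = -0.114269 < 0 → root in [0.466219, 0.527750]
Midpoint of [0.466219, 0.527750] = 0.496984

0.49698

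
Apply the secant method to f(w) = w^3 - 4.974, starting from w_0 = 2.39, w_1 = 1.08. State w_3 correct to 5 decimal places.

f(w_0) = 8.677919, f(w_1) = -3.714288
w_2 = 1.080000 - (-3.714288)·(1.080000 - 2.390000)/(-3.714288 - (8.677919)) = 1.472643; f(w_2) = -1.780310
w_3 = 1.472643 - (-1.780310)·(1.472643 - 1.080000)/(-1.780310 - (-3.714288)) = 1.834089; f(w_3) = 1.195655

1.83409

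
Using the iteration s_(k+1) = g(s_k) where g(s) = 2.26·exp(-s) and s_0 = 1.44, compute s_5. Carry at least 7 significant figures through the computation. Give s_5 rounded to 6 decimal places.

s_1 = g(1.440000) = 0.535457
s_2 = g(0.535457) = 1.323008
s_3 = g(1.323008) = 0.601912
s_4 = g(0.601912) = 1.237945
s_5 = g(1.237945) = 0.655354

0.655354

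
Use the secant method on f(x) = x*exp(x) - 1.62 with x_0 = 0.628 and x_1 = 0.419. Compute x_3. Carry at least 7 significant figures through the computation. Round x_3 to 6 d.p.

0.746646

f(x_0) = -0.443216, f(x_1) = -0.982935
x_2 = 0.419000 - (-0.982935)·(0.419000 - 0.628000)/(-0.982935 - (-0.443216)) = 0.799630; f(x_2) = 0.158953
x_3 = 0.799630 - (0.158953)·(0.799630 - 0.419000)/(0.158953 - (-0.982935)) = 0.746646; f(x_3) = -0.044643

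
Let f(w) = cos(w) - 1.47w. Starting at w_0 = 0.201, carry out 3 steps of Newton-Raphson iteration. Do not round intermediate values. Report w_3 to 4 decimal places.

f'(w) = -sin(w) - 1.47
w_0 = 0.201000: f = 0.684397, f' = -1.669649 → w_1 = 0.201000 - (0.684397)/(-1.669649) = 0.610905
w_1 = 0.610905: f = -0.078901, f' = -2.043609 → w_2 = 0.610905 - (-0.078901)/(-2.043609) = 0.572296
w_2 = 0.572296: f = -0.000616, f' = -2.011564 → w_3 = 0.572296 - (-0.000616)/(-2.011564) = 0.571990

0.5720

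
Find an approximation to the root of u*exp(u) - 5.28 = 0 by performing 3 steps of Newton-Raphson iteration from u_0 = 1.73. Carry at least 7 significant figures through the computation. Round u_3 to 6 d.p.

f'(u) = (u+1)*exp(u)
u_0 = 1.730000: f = 4.478331, f' = 15.398985 → u_1 = 1.730000 - (4.478331)/(15.398985) = 1.439180
u_1 = 1.439180: f = 0.789363, f' = 10.286600 → u_2 = 1.439180 - (0.789363)/(10.286600) = 1.362443
u_2 = 1.362443: f = 0.041326, f' = 9.227050 → u_3 = 1.362443 - (0.041326)/(9.227050) = 1.357964

1.357964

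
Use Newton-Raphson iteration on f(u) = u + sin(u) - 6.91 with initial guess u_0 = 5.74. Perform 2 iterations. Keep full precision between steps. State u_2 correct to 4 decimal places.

6.5990

f'(u) = 1 + cos(u)
u_0 = 5.740000: f = -1.686865, f' = 1.856067 → u_1 = 5.740000 - (-1.686865)/(1.856067) = 6.648839
u_1 = 6.648839: f = 0.096399, f' = 1.933890 → u_2 = 6.648839 - (0.096399)/(1.933890) = 6.598992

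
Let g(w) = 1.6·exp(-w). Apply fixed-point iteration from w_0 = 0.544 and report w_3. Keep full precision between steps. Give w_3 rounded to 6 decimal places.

0.850340

w_1 = g(0.544000) = 0.928675
w_2 = g(0.928675) = 0.632123
w_3 = g(0.632123) = 0.850340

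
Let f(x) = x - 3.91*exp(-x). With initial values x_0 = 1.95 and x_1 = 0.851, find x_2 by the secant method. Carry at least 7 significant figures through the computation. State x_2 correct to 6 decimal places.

1.257628

f(x_0) = 1.393708, f(x_1) = -0.818522
x_2 = 0.851000 - (-0.818522)·(0.851000 - 1.950000)/(-0.818522 - (1.393708)) = 1.257628; f(x_2) = 0.145908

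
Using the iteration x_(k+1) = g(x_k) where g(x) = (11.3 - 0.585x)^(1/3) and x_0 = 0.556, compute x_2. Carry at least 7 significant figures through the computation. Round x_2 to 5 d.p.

x_1 = g(0.556000) = 2.222276
x_2 = g(2.222276) = 2.154432

2.15443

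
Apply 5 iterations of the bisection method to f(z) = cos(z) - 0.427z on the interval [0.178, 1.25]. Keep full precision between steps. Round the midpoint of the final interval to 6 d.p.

1.099250

f(0.178000) = 0.908194, f(1.250000) = -0.218428 (opposite signs)
step 1: m = 0.714000, f(m) = 0.450870 > 0 → root in [0.714000, 1.250000]
step 2: m = 0.982000, f(m) = 0.136046 > 0 → root in [0.982000, 1.250000]
step 3: m = 1.116000, f(m) = -0.037253 < 0 → root in [0.982000, 1.116000]
step 4: m = 1.049000, f(m) = 0.050515 > 0 → root in [1.049000, 1.116000]
step 5: m = 1.082500, f(m) = 0.006894 > 0 → root in [1.082500, 1.116000]
Midpoint of [1.082500, 1.116000] = 1.099250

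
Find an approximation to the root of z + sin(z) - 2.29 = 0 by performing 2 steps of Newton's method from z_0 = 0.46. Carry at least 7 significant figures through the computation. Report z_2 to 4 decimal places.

1.3152

f'(z) = 1 + cos(z)
z_0 = 0.460000: f = -1.386052, f' = 1.896052 → z_1 = 0.460000 - (-1.386052)/(1.896052) = 1.191020
z_1 = 1.191020: f = -0.170233, f' = 1.370713 → z_2 = 1.191020 - (-0.170233)/(1.370713) = 1.315213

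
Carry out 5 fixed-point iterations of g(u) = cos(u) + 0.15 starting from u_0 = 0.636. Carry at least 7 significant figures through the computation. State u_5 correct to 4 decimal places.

u_1 = g(0.636000) = 0.954478
u_2 = g(0.954478) = 0.728035
u_3 = g(0.728035) = 0.896484
u_4 = g(0.896484) = 0.774361
u_5 = g(0.774361) = 0.864868

0.8649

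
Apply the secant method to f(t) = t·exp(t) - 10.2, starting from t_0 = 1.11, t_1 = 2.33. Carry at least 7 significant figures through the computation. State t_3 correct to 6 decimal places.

1.673061

f(t_0) = -6.831862, f(t_1) = 13.747604
t_2 = 2.330000 - (13.747604)·(2.330000 - 1.110000)/(13.747604 - (-6.831862)) = 1.515009; f(t_2) = -3.307522
t_3 = 1.515009 - (-3.307522)·(1.515009 - 2.330000)/(-3.307522 - (13.747604)) = 1.673061; f(t_3) = -1.285168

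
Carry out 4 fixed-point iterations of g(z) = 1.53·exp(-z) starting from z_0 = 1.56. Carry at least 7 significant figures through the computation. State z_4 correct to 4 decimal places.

0.9238

z_1 = g(1.560000) = 0.321508
z_2 = g(0.321508) = 1.109334
z_3 = g(1.109334) = 0.504561
z_4 = g(0.504561) = 0.923769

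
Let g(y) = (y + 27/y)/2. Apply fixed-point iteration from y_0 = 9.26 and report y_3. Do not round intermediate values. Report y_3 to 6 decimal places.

y_1 = g(9.260000) = 6.087883
y_2 = g(6.087883) = 5.261461
y_3 = g(5.261461) = 5.196558

5.196558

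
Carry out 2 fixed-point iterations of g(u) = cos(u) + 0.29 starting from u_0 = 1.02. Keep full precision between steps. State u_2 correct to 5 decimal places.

0.97706

u_1 = g(1.020000) = 0.813366
u_2 = g(0.813366) = 0.977057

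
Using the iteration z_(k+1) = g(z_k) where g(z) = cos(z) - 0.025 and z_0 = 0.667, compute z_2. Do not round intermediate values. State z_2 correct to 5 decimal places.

z_1 = g(0.667000) = 0.760681
z_2 = g(0.760681) = 0.699367

0.69937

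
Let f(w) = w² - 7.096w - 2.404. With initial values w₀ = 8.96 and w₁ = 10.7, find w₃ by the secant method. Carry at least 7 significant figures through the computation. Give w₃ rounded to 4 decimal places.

7.5354

f(w_0) = 14.297440, f(w_1) = 36.158800
w_2 = 10.700000 - (36.158800)·(10.700000 - 8.960000)/(36.158800 - (14.297440)) = 7.822031; f(w_2) = 3.275039
w_3 = 7.822031 - (3.275039)·(7.822031 - 10.700000)/(3.275039 - (36.158800)) = 7.535402; f(w_3) = 0.907068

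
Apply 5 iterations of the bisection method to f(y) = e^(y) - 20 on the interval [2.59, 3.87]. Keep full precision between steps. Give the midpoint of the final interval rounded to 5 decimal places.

3.01000

f(2.590000) = -6.670228, f(3.870000) = 27.942386 (opposite signs)
step 1: m = 3.230000, f(m) = 5.279657 > 0 → root in [2.590000, 3.230000]
step 2: m = 2.910000, f(m) = -1.643201 < 0 → root in [2.910000, 3.230000]
step 3: m = 3.070000, f(m) = 1.541903 > 0 → root in [2.910000, 3.070000]
step 4: m = 2.990000, f(m) = -0.114318 < 0 → root in [2.990000, 3.070000]
step 5: m = 3.030000, f(m) = 0.697233 > 0 → root in [2.990000, 3.030000]
Midpoint of [2.990000, 3.030000] = 3.010000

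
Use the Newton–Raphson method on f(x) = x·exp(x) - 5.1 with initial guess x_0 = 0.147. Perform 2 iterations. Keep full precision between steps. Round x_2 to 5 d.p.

3.08543

f'(x) = (x + 1)·exp(x)
x_0 = 0.147000: f = -4.929722, f' = 1.328632 → x_1 = 0.147000 - (-4.929722)/(1.328632) = 3.857374
x_1 = 3.857374: f = 177.511506, f' = 229.952389 → x_2 = 3.857374 - (177.511506)/(229.952389) = 3.085425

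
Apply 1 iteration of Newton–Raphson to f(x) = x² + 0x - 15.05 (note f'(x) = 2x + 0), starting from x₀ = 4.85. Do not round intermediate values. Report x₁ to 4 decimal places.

3.9765

x_0 = 4.850000: f = 8.472500, f' = 9.700000 → x_1 = 4.850000 - (8.472500)/(9.700000) = 3.976546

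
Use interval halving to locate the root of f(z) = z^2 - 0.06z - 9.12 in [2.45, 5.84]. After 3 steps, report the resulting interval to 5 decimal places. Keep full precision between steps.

[2.87375, 3.29750]

f(2.450000) = -3.264500, f(5.840000) = 24.635200 (opposite signs)
step 1: m = 4.145000, f(m) = 7.812325 > 0 → root in [2.450000, 4.145000]
step 2: m = 3.297500, f(m) = 1.555656 > 0 → root in [2.450000, 3.297500]
step 3: m = 2.873750, f(m) = -1.033986 < 0 → root in [2.873750, 3.297500]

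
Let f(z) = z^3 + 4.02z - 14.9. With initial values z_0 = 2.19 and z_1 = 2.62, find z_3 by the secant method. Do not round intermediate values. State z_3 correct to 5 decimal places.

1.93983

Secant update: z_(k+1) = z_k − f(z_k)·(z_k − z_(k-1))/(f(z_k) − f(z_(k-1))).
f(z_0) = 4.407259, f(z_1) = 13.617128
z_2 = 2.620000 - (13.617128)·(2.620000 - 2.190000)/(13.617128 - (4.407259)) = 1.984229; f(z_2) = 0.888841
z_3 = 1.984229 - (0.888841)·(1.984229 - 2.620000)/(0.888841 - (13.617128)) = 1.939832; f(z_3) = 0.197614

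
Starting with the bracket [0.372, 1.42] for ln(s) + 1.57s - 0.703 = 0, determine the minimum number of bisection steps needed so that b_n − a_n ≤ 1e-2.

7

Initial width b − a = 1.42 − 0.372 = 1.048000.
After n steps the width is (b−a)/2^n; need (b−a)/2^n ≤ 1e-2.
So n ≥ log₂(1.048000/1e-2) = log₂(104.8000) ≈ 6.7115.
Hence n = 7.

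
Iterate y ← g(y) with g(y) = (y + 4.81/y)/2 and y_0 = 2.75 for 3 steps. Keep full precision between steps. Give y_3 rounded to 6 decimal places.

y_1 = g(2.750000) = 2.249545
y_2 = g(2.249545) = 2.193878
y_3 = g(2.193878) = 2.193171

2.193171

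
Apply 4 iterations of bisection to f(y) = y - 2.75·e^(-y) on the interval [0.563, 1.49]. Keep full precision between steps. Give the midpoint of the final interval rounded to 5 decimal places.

0.99753

f(0.563000) = -1.003120, f(1.490000) = 0.870225 (opposite signs)
step 1: m = 1.026500, f(m) = 0.041289 > 0 → root in [0.563000, 1.026500]
step 2: m = 0.794750, f(m) = -0.447409 < 0 → root in [0.794750, 1.026500]
step 3: m = 0.910625, f(m) = -0.195625 < 0 → root in [0.910625, 1.026500]
step 4: m = 0.968562, f(m) = -0.075415 < 0 → root in [0.968562, 1.026500]
Midpoint of [0.968562, 1.026500] = 0.997531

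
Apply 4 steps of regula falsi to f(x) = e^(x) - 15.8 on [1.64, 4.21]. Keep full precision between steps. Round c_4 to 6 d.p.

2.629265

False-position update: c = (a·f(b) − b·f(a))/(f(b) − f(a)); replace the endpoint whose sign matches f(c).
f(1.640000) = -10.644830, f(4.210000) = 51.556540
step 1: c = 2.079817, f(c) = -7.796997 < 0 → new bracket [2.079817, 4.210000]
step 2: c = 2.359649, f(c) = -5.212764 < 0 → new bracket [2.359649, 4.210000]
step 3: c = 2.529555, f(c) = -3.252078 < 0 → new bracket [2.529555, 4.210000]
step 4: c = 2.629265, f(c) = -1.936430 < 0 → new bracket [2.629265, 4.210000]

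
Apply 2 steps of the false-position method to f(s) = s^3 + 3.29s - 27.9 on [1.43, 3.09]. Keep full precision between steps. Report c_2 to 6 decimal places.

2.648417

f(1.430000) = -20.271093, f(3.090000) = 11.769729
step 1: c = 2.480223, f(c) = -4.482955 < 0 → new bracket [2.480223, 3.090000]
step 2: c = 2.648417, f(c) = -0.610411 < 0 → new bracket [2.648417, 3.090000]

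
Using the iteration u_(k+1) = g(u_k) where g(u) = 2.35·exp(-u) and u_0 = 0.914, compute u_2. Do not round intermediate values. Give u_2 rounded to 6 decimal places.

0.915999

u_1 = g(0.914000) = 0.942156
u_2 = g(0.942156) = 0.915999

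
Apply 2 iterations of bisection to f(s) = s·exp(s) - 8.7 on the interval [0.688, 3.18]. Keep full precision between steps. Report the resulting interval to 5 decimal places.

f(0.688000) = -7.331064, f(3.180000) = 67.768676 (opposite signs)
step 1: m = 1.934000, f(m) = 4.677717 > 0 → root in [0.688000, 1.934000]
step 2: m = 1.311000, f(m) = -3.836345 < 0 → root in [1.311000, 1.934000]

[1.31100, 1.93400]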